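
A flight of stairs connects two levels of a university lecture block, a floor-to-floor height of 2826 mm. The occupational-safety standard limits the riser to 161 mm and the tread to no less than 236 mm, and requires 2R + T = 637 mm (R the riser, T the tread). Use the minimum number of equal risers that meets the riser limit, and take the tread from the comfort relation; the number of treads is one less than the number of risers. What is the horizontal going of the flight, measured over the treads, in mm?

5491 mm

2826 / 161 = 17.553 → round up to 18 risers.
Each riser is 2826/18 = 157 mm (≤ 161 mm).
Tread T = 637 − 2 × 157 = 323 mm (≥ 236 mm).
18 risers give 17 treads; going = 17 × 323 = 5491 mm.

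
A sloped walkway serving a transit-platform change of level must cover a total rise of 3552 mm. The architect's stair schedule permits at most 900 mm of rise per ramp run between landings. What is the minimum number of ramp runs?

4 runs

At most 900 each: 3552/900 = 3.95, giving 4 ramp runs.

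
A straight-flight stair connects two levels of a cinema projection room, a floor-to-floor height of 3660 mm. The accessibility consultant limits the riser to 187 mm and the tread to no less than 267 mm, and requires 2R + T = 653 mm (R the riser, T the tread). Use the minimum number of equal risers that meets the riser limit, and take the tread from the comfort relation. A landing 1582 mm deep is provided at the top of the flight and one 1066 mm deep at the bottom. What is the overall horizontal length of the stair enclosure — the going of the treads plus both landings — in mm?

3660 / 187 = 19.57, so 20 risers are needed.
Each riser is 3660/20 = 183 mm (≤ 187 mm).
T = 653 − 2·183 = 287 mm, which satisfies the 267 mm minimum.
Going = (20 − 1) × 287 = 5453 mm.
Add landings: 5453 + 1582 + 1066 = 8101 mm.

8101 mm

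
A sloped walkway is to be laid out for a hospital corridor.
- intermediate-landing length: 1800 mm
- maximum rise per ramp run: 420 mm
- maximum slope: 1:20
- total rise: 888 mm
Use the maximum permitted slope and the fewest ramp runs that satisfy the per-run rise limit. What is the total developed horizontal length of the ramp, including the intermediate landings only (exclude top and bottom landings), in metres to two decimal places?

21.36 m

888 / 420 = 2.114 → round up to 3 ramp runs. That means 2 intermediate landings.
Ramp run (horizontal) at 1:20: 888 × 20 = 17760 mm.
Intermediate landings: 2 × 1800 = 3600 mm.
Developed length = 17760 + 3600 = 21360 mm.
= 21.36 m.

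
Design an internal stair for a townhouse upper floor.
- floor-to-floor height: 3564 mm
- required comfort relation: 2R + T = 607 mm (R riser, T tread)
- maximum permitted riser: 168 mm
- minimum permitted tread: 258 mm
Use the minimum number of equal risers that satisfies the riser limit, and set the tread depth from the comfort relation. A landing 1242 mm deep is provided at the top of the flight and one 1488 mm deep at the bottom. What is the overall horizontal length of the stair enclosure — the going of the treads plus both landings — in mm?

8673 mm

At most 168 each: 3564/168 = 21.21, giving 22 risers.
R = 3564 ÷ 22 = 162 mm.
Tread T = 607 − 2 × 162 = 283 mm (≥ 258 mm).
Going = (22 − 1) × 283 = 5943 mm.
Enclosure = 5943 + 1242 + 1488 = 8673 mm.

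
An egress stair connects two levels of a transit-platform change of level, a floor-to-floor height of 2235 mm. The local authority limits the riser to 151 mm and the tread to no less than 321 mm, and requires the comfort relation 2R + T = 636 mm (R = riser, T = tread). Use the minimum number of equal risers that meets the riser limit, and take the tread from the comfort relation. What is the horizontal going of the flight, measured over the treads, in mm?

4732 mm

2235 / 151 = 14.80, so 15 risers are needed.
R = 2235 ÷ 15 = 149 mm.
From 2R + T = 636: T = 636 − 298 = 338 mm.
Treads = 15 − 1 = 14; going = 14 × 338 = 4732 mm.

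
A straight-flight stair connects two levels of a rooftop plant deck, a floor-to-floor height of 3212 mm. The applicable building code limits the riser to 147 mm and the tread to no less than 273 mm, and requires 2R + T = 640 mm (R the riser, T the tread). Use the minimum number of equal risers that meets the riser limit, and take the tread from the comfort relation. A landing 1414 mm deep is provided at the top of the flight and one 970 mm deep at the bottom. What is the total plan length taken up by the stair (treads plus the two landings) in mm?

9692 mm

3212 / 147 = 21.85, so 22 risers are needed.
Each riser is 3212/22 = 146 mm (≤ 147 mm).
Tread T = 640 − 2 × 146 = 348 mm (≥ 273 mm).
22 risers give 21 treads; going = 21 × 348 = 7308 mm.
Add landings: 7308 + 1414 + 970 = 9692 mm.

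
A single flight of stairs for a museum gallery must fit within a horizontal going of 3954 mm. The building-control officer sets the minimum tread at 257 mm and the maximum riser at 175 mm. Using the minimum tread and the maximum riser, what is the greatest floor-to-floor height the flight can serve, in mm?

Treads that fit: ⌊3954 / 257⌋ = 15.
Risers = treads + 1 = 16.
Maximum height = 16 × 175 = 2800 mm.

2800 mm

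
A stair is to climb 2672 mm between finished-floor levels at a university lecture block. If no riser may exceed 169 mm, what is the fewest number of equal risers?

⌈2672/169⌉ = 16 risers.

16 risers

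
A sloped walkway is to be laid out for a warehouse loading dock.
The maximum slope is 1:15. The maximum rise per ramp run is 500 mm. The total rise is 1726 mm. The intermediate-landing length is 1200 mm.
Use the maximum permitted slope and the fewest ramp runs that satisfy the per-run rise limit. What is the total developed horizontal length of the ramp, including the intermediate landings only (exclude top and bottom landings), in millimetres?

⌈1726/500⌉ = 4 ramp runs. That means 3 intermediate landings.
Ramp run (horizontal) at 1:15: 1726 × 15 = 25890 mm.
Intermediate landings: 3 × 1200 = 3600 mm.
Total developed length = 25890 + 3600 = 29490 mm.

29490 mm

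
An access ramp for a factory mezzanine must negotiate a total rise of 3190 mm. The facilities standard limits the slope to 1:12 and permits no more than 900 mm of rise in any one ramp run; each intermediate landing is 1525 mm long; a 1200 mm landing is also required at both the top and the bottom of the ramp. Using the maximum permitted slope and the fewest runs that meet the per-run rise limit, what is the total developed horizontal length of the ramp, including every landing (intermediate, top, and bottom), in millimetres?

45255 mm

⌈3190/900⌉ = 4 ramp runs. That means 3 intermediate landings.
Ramp run (horizontal) at 1:12: 3190 × 12 = 38280 mm.
Intermediate landings: 3 × 1525 = 4575 mm.
Top and bottom landings: 2 × 1200 = 2400 mm.
Total = 38280 + 4575 + 2400 = 45255 mm.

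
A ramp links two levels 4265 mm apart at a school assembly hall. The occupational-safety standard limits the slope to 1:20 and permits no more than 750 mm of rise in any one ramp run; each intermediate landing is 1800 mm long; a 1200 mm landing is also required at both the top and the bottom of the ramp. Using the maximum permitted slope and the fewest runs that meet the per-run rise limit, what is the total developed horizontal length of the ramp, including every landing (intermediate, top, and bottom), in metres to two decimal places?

4265 / 750 = 5.69, so 6 ramp runs are needed. That means 5 intermediate landings.
Ramp run (horizontal) at 1:20: 4265 × 20 = 85300 mm.
Intermediate landings: 5 × 1800 = 9000 mm.
Top and bottom landings: 2 × 1200 = 2400 mm.
Total = 85300 + 9000 + 2400 = 96700 mm.
= 96.70 m.

96.70 m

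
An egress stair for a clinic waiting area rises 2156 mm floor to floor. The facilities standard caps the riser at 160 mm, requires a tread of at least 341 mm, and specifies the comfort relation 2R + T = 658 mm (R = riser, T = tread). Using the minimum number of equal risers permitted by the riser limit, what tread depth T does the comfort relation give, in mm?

2156 / 160 = 13.47, so 14 risers are needed.
R = 2156 ÷ 14 = 154 mm.
T = 658 − 2·154 = 350 mm, which satisfies the 341 mm minimum.

350 mm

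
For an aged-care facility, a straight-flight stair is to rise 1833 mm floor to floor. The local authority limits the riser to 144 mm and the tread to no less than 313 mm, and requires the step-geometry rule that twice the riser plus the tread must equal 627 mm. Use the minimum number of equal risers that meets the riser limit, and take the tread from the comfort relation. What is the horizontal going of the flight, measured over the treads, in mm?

4140 mm

At most 144 each: 1833/144 = 12.73, giving 13 risers.
R = 1833 ÷ 13 = 141 mm.
Tread T = 627 − 2 × 141 = 345 mm (≥ 313 mm).
13 risers give 12 treads; going = 12 × 345 = 4140 mm.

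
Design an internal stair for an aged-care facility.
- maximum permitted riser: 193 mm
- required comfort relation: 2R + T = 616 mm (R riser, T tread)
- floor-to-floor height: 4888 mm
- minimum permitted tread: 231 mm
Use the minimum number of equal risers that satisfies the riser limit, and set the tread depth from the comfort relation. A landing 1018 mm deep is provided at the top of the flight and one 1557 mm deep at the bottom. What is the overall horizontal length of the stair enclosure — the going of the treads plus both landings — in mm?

At most 193 each: 4888/193 = 25.33, giving 26 risers.
Each riser is 4888/26 = 188 mm (≤ 193 mm).
Tread T = 616 − 2 × 188 = 240 mm (≥ 231 mm).
Treads = 26 − 1 = 25; going = 25 × 240 = 6000 mm.
Enclosure = 6000 + 1018 + 1557 = 8575 mm.

8575 mm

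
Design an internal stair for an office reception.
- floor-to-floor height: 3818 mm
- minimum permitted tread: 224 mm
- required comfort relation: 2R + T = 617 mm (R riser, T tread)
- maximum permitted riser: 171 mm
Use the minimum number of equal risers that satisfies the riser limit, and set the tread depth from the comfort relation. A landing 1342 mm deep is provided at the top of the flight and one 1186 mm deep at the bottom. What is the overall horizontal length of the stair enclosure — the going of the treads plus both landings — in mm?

⌈3818/171⌉ = 23 risers.
R = 3818 ÷ 23 = 166 mm.
Tread T = 617 − 2 × 166 = 285 mm (≥ 224 mm).
Treads = 23 − 1 = 22; going = 22 × 285 = 6270 mm.
Add landings: 6270 + 1342 + 1186 = 8798 mm.

8798 mm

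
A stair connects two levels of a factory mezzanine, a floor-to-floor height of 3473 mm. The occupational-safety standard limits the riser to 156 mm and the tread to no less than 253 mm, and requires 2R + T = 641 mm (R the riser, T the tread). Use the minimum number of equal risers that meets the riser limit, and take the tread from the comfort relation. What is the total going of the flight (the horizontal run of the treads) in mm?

7458 mm

3473 / 156 = 22.263 → round up to 23 risers.
Each riser is 3473/23 = 151 mm (≤ 156 mm).
Tread T = 641 − 2 × 151 = 339 mm (≥ 253 mm).
Treads = 23 − 1 = 22; going = 22 × 339 = 7458 mm.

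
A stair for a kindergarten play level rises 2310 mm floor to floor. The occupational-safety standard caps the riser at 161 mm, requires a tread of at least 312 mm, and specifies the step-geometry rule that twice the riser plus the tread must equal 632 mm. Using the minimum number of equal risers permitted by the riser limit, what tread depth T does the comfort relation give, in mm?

2310 / 161 = 14.35, so 15 risers are needed.
R = 2310 ÷ 15 = 154 mm.
Tread T = 632 − 2 × 154 = 324 mm (≥ 312 mm).

324 mm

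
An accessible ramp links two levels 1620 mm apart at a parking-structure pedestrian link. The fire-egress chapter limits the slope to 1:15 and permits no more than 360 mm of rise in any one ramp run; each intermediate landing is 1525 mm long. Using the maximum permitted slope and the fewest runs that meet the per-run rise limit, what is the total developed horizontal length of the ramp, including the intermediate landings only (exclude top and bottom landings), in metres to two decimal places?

30.40 m

⌈1620/360⌉ = 5 ramp runs. That means 4 intermediate landings.
Ramp run (horizontal) at 1:15: 1620 × 15 = 24300 mm.
4 intermediate landings contribute 4 × 1525 = 6100 mm.
Developed length = 24300 + 6100 = 30400 mm.
= 30.40 m.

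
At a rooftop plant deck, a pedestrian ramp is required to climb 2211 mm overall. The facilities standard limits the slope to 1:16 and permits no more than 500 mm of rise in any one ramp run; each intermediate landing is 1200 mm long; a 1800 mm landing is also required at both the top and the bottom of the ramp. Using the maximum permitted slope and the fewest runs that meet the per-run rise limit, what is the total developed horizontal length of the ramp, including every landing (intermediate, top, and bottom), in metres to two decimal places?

43.78 m

2211 / 500 = 4.42, so 5 ramp runs are needed. That means 4 intermediate landings.
Ramp run (horizontal) at 1:16: 2211 × 16 = 35376 mm.
Intermediate landings: 4 × 1200 = 4800 mm.
Top and bottom landings: 2 × 1800 = 3600 mm.
Total = 35376 + 4800 + 3600 = 43776 mm.
= 43.78 m.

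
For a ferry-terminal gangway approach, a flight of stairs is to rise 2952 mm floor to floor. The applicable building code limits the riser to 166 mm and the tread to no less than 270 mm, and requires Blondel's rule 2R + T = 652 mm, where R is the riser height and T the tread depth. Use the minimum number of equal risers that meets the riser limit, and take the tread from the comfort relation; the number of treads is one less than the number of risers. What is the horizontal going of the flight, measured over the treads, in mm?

2952 / 166 = 17.783 → round up to 18 risers.
R = 2952 ÷ 18 = 164 mm.
Tread T = 652 − 2 × 164 = 324 mm (≥ 270 mm).
Going = (18 − 1) × 324 = 5508 mm.

5508 mm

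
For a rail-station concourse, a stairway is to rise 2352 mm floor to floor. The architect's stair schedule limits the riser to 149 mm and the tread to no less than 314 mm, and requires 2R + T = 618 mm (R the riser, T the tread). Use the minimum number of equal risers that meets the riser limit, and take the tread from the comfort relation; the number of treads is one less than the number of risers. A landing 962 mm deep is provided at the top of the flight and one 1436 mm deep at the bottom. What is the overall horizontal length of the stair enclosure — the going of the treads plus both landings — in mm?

7258 mm

⌈2352/149⌉ = 16 risers.
Riser R = 2352 / 16 = 147 mm, within the 149 mm limit.
From 2R + T = 618: T = 618 − 294 = 324 mm.
Treads = 16 − 1 = 15; going = 15 × 324 = 4860 mm.
Add landings: 4860 + 962 + 1436 = 7258 mm.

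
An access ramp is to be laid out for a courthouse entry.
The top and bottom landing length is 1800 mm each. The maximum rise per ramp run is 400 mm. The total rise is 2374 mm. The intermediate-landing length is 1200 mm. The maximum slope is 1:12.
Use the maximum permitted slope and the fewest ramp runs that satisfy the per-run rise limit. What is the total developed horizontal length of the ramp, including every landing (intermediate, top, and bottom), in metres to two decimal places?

38.09 m

⌈2374/400⌉ = 6 ramp runs. That means 5 intermediate landings.
Horizontal run for 2374 mm of rise at 1:12 is 2374 × 12 = 28488 mm.
5 intermediate landings contribute 5 × 1200 = 6000 mm.
Top and bottom landings: 2 × 1800 = 3600 mm.
Total = 28488 + 6000 + 3600 = 38088 mm.
= 38.09 m.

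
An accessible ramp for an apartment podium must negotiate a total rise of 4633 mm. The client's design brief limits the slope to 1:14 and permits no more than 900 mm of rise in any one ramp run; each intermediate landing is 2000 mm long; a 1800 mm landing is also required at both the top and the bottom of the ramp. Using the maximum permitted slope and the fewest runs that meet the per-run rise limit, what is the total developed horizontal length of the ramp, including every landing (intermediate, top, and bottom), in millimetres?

⌈4633/900⌉ = 6 ramp runs. That means 5 intermediate landings.
Ramp run (horizontal) at 1:14: 4633 × 14 = 64862 mm.
Intermediate landings: 5 × 2000 = 10000 mm.
Top and bottom landings: 2 × 1800 = 3600 mm.
Total = 64862 + 10000 + 3600 = 78462 mm.

78462 mm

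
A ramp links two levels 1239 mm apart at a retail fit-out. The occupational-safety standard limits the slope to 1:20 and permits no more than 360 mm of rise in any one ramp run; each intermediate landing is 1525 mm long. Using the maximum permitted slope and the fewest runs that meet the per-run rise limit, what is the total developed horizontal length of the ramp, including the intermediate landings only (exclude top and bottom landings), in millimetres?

29355 mm

⌈1239/360⌉ = 4 ramp runs. That means 3 intermediate landings.
Horizontal run for 1239 mm of rise at 1:20 is 1239 × 20 = 24780 mm.
3 intermediate landings contribute 3 × 1525 = 4575 mm.
Total developed length = 24780 + 4575 = 29355 mm.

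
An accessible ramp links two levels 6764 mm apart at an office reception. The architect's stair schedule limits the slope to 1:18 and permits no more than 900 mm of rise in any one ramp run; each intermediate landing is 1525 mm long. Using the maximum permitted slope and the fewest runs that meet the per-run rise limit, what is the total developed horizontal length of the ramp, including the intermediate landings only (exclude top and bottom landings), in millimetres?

132427 mm

6764 / 900 = 7.516 → round up to 8 ramp runs. That means 7 intermediate landings.
Ramp run (horizontal) at 1:18: 6764 × 18 = 121752 mm.
Intermediate landings: 7 × 1525 = 10675 mm.
Total developed length = 121752 + 10675 = 132427 mm.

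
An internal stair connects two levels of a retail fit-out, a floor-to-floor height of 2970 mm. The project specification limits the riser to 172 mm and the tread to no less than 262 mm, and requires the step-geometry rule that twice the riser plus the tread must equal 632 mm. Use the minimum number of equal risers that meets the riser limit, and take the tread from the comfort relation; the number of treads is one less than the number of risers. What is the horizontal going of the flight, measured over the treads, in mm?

5134 mm

2970 / 172 = 17.267 → round up to 18 risers.
Riser R = 2970 / 18 = 165 mm, within the 172 mm limit.
From 2R + T = 632: T = 632 − 330 = 302 mm.
Going = (18 − 1) × 302 = 5134 mm.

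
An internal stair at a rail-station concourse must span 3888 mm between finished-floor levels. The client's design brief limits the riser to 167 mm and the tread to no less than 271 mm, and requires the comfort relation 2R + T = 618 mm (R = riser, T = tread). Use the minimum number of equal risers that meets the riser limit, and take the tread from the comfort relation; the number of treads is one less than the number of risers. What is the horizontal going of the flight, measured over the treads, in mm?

⌈3888/167⌉ = 24 risers.
R = 3888 ÷ 24 = 162 mm.
From 2R + T = 618: T = 618 − 324 = 294 mm.
24 risers give 23 treads; going = 23 × 294 = 6762 mm.

6762 mm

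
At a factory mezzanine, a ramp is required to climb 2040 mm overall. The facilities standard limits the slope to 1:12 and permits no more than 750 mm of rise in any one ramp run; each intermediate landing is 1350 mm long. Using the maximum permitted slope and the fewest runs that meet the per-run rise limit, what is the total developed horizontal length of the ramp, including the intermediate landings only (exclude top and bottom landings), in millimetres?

⌈2040/750⌉ = 3 ramp runs. That means 2 intermediate landings.
Horizontal run for 2040 mm of rise at 1:12 is 2040 × 12 = 24480 mm.
Intermediate landings: 2 × 1350 = 2700 mm.
Total developed length = 24480 + 2700 = 27180 mm.

27180 mm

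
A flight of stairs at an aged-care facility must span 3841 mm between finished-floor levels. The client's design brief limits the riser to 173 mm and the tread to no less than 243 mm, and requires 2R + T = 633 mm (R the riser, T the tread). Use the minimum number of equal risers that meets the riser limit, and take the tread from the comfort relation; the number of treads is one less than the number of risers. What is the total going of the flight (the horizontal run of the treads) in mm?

At most 173 each: 3841/173 = 22.20, giving 23 risers.
Each riser is 3841/23 = 167 mm (≤ 173 mm).
From 2R + T = 633: T = 633 − 334 = 299 mm.
Going = (23 − 1) × 299 = 6578 mm.

6578 mm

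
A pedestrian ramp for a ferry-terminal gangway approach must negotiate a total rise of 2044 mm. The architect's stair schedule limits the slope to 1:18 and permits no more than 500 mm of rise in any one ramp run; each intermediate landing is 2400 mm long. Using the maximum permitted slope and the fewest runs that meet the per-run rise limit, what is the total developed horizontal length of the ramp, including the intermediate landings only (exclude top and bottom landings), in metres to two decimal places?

2044 / 500 = 4.09, so 5 ramp runs are needed. That means 4 intermediate landings.
Ramp run (horizontal) at 1:18: 2044 × 18 = 36792 mm.
Intermediate landings: 4 × 2400 = 9600 mm.
Developed length = 36792 + 9600 = 46392 mm.
= 46.39 m.

46.39 m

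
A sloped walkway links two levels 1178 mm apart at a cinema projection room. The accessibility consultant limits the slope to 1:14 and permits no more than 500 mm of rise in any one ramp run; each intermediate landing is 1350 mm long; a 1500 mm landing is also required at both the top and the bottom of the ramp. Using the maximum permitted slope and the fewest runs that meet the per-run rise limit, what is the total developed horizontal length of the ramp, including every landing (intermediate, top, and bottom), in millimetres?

22192 mm

1178 / 500 = 2.36, so 3 ramp runs are needed. That means 2 intermediate landings.
Horizontal run for 1178 mm of rise at 1:14 is 1178 × 14 = 16492 mm.
Intermediate landings: 2 × 1350 = 2700 mm.
Top and bottom landings: 2 × 1500 = 3000 mm.
Total = 16492 + 2700 + 3000 = 22192 mm.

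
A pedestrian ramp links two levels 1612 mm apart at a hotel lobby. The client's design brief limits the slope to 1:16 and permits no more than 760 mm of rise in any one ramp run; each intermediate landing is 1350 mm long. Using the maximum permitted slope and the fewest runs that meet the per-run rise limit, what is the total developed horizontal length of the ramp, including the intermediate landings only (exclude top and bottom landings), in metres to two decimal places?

28.49 m

1612 / 760 = 2.12, so 3 ramp runs are needed. That means 2 intermediate landings.
Horizontal run for 1612 mm of rise at 1:16 is 1612 × 16 = 25792 mm.
2 intermediate landings contribute 2 × 1350 = 2700 mm.
Developed length = 25792 + 2700 = 28492 mm.
= 28.49 m.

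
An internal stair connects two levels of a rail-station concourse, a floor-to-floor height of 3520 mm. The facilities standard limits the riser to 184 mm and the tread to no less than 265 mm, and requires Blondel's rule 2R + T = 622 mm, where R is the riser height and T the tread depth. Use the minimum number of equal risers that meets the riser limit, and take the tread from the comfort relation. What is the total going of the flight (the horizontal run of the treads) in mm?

5130 mm

3520 / 184 = 19.13, so 20 risers are needed.
Each riser is 3520/20 = 176 mm (≤ 184 mm).
T = 622 − 2·176 = 270 mm, which satisfies the 265 mm minimum.
Going = (20 − 1) × 270 = 5130 mm.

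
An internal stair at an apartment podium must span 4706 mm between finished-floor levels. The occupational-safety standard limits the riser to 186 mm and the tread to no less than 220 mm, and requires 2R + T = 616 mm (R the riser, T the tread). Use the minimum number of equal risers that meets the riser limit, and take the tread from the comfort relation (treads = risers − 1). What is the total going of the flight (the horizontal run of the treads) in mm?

⌈4706/186⌉ = 26 risers.
Each riser is 4706/26 = 181 mm (≤ 186 mm).
T = 616 − 2·181 = 254 mm, which satisfies the 220 mm minimum.
26 risers give 25 treads; going = 25 × 254 = 6350 mm.

6350 mm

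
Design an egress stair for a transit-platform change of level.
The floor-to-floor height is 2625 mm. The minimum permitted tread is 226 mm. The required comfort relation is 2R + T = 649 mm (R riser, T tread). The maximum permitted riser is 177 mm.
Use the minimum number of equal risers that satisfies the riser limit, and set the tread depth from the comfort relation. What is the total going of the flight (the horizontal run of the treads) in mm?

4186 mm

At most 177 each: 2625/177 = 14.83, giving 15 risers.
Riser R = 2625 / 15 = 175 mm, within the 177 mm limit.
From 2R + T = 649: T = 649 − 350 = 299 mm.
15 risers give 14 treads; going = 14 × 299 = 4186 mm.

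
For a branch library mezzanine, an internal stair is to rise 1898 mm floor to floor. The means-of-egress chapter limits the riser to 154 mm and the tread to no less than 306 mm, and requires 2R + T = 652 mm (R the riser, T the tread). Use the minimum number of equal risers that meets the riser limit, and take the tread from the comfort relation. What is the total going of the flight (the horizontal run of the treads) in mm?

4320 mm

1898 / 154 = 12.32, so 13 risers are needed.
Each riser is 1898/13 = 146 mm (≤ 154 mm).
T = 652 − 2·146 = 360 mm, which satisfies the 306 mm minimum.
Going = (13 − 1) × 360 = 4320 mm.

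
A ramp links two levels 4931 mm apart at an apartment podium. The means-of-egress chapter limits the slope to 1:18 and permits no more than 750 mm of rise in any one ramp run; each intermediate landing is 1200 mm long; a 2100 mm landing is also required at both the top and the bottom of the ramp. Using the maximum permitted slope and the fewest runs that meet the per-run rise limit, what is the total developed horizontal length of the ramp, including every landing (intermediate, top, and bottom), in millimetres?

100158 mm

4931 / 750 = 6.575 → round up to 7 ramp runs. That means 6 intermediate landings.
Horizontal run for 4931 mm of rise at 1:18 is 4931 × 18 = 88758 mm.
Intermediate landings: 6 × 1200 = 7200 mm.
Top and bottom landings: 2 × 2100 = 4200 mm.
Total = 88758 + 7200 + 4200 = 100158 mm.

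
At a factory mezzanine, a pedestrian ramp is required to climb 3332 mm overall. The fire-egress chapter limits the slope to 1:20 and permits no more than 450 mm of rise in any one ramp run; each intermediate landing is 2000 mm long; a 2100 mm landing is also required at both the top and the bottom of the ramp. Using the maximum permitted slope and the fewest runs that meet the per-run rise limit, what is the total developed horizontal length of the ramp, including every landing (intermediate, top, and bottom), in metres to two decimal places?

84.84 m

⌈3332/450⌉ = 8 ramp runs. That means 7 intermediate landings.
Horizontal run for 3332 mm of rise at 1:20 is 3332 × 20 = 66640 mm.
7 intermediate landings contribute 7 × 2000 = 14000 mm.
Top and bottom landings: 2 × 2100 = 4200 mm.
Total = 66640 + 14000 + 4200 = 84840 mm.
= 84.84 m.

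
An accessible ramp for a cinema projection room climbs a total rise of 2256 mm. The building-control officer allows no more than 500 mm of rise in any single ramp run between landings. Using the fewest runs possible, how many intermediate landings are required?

⌈2256/500⌉ = 5 ramp runs.
5 runs are separated by 4 intermediate landings.

4 intermediate landings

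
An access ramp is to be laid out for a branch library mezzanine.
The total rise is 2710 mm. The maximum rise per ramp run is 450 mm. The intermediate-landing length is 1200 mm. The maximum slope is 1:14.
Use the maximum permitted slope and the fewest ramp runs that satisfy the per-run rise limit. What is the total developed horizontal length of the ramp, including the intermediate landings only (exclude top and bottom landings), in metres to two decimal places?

45.14 m

2710 / 450 = 6.02, so 7 ramp runs are needed. That means 6 intermediate landings.
Ramp run (horizontal) at 1:14: 2710 × 14 = 37940 mm.
Intermediate landings: 6 × 1200 = 7200 mm.
Total developed length = 37940 + 7200 = 45140 mm.
= 45.14 m.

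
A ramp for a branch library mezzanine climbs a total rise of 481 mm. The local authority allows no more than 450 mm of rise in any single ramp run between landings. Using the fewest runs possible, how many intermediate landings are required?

At most 450 each: 481/450 = 1.07, giving 2 ramp runs.
2 runs are separated by 1 intermediate landings.

1 intermediate landings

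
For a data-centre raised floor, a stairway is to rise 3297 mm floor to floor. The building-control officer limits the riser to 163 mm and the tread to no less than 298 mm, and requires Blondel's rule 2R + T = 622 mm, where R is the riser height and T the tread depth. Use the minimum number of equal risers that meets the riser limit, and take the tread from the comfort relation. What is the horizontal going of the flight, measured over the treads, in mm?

At most 163 each: 3297/163 = 20.23, giving 21 risers.
Each riser is 3297/21 = 157 mm (≤ 163 mm).
From 2R + T = 622: T = 622 − 314 = 308 mm.
21 risers give 20 treads; going = 20 × 308 = 6160 mm.

6160 mm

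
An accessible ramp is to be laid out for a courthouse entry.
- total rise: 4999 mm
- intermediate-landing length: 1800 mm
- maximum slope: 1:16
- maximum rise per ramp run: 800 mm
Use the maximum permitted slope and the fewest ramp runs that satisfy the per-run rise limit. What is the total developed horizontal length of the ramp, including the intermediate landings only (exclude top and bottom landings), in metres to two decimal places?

4999 / 800 = 6.25, so 7 ramp runs are needed. That means 6 intermediate landings.
Horizontal run for 4999 mm of rise at 1:16 is 4999 × 16 = 79984 mm.
6 intermediate landings contribute 6 × 1800 = 10800 mm.
Developed length = 79984 + 10800 = 90784 mm.
= 90.78 m.

90.78 m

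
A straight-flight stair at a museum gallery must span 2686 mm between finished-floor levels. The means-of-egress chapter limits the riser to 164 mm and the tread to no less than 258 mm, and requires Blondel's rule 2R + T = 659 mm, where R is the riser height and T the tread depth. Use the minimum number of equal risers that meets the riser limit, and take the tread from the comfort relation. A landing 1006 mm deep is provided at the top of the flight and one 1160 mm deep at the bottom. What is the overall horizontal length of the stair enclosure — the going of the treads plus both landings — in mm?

7654 mm

2686 / 164 = 16.378 → round up to 17 risers.
Each riser is 2686/17 = 158 mm (≤ 164 mm).
From 2R + T = 659: T = 659 − 316 = 343 mm.
Going = (17 − 1) × 343 = 5488 mm.
Add landings: 5488 + 1006 + 1160 = 7654 mm.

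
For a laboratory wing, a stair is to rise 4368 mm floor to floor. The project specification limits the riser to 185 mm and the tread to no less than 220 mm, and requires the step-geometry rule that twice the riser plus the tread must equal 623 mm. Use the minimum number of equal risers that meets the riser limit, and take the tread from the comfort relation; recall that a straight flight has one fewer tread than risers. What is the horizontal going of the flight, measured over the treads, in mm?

5957 mm

⌈4368/185⌉ = 24 risers.
Each riser is 4368/24 = 182 mm (≤ 185 mm).
T = 623 − 2·182 = 259 mm, which satisfies the 220 mm minimum.
Going = (24 − 1) × 259 = 5957 mm.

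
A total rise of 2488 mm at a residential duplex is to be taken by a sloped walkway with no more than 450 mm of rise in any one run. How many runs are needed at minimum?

6 runs

At most 450 each: 2488/450 = 5.53, giving 6 ramp runs.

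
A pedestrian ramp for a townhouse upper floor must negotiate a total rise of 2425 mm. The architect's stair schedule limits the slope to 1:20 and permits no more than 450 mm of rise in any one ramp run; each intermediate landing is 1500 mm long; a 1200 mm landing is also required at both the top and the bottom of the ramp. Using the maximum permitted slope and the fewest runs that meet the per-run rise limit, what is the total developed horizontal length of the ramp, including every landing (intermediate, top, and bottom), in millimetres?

2425 / 450 = 5.39, so 6 ramp runs are needed. That means 5 intermediate landings.
Horizontal run for 2425 mm of rise at 1:20 is 2425 × 20 = 48500 mm.
Intermediate landings: 5 × 1500 = 7500 mm.
Top and bottom landings: 2 × 1200 = 2400 mm.
Total = 48500 + 7500 + 2400 = 58400 mm.

58400 mm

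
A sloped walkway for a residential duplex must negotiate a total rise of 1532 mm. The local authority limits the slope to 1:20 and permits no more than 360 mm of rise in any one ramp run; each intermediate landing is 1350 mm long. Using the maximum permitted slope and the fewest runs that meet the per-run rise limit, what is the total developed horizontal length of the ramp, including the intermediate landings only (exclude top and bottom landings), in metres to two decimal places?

1532 / 360 = 4.26, so 5 ramp runs are needed. That means 4 intermediate landings.
Horizontal run for 1532 mm of rise at 1:20 is 1532 × 20 = 30640 mm.
4 intermediate landings contribute 4 × 1350 = 5400 mm.
Total developed length = 30640 + 5400 = 36040 mm.
= 36.04 m.

36.04 m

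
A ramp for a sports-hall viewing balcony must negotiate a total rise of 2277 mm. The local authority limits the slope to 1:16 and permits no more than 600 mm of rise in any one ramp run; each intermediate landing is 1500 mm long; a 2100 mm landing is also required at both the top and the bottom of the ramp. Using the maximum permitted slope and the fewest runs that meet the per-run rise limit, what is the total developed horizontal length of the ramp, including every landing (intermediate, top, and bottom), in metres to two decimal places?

2277 / 600 = 3.79, so 4 ramp runs are needed. That means 3 intermediate landings.
Ramp run (horizontal) at 1:16: 2277 × 16 = 36432 mm.
Intermediate landings: 3 × 1500 = 4500 mm.
Top and bottom landings: 2 × 2100 = 4200 mm.
Total = 36432 + 4500 + 4200 = 45132 mm.
= 45.13 m.

45.13 m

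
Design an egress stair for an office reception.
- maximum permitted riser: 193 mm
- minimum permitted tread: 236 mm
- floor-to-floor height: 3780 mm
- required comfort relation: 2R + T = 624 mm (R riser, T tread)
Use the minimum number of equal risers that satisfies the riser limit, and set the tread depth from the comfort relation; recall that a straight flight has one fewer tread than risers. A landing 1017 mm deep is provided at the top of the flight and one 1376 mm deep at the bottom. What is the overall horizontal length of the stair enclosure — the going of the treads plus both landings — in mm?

3780 / 193 = 19.59, so 20 risers are needed.
R = 3780 ÷ 20 = 189 mm.
From 2R + T = 624: T = 624 − 378 = 246 mm.
Treads = 20 − 1 = 19; going = 19 × 246 = 4674 mm.
Enclosure = 4674 + 1017 + 1376 = 7067 mm.

7067 mm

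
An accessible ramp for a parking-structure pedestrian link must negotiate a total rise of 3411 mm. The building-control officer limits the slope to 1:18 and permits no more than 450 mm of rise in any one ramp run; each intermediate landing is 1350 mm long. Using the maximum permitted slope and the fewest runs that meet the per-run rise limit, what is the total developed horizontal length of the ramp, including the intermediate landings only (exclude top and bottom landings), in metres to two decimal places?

70.85 m

3411 / 450 = 7.58, so 8 ramp runs are needed. That means 7 intermediate landings.
Horizontal run for 3411 mm of rise at 1:18 is 3411 × 18 = 61398 mm.
Intermediate landings: 7 × 1350 = 9450 mm.
Developed length = 61398 + 9450 = 70848 mm.
= 70.85 m.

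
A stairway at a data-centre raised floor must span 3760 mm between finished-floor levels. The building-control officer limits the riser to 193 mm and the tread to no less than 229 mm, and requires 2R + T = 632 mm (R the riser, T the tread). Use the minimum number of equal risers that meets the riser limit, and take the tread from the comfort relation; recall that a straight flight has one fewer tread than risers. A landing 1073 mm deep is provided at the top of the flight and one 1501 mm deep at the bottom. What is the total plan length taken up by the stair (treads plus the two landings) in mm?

7438 mm

At most 193 each: 3760/193 = 19.48, giving 20 risers.
Each riser is 3760/20 = 188 mm (≤ 193 mm).
From 2R + T = 632: T = 632 − 376 = 256 mm.
20 risers give 19 treads; going = 19 × 256 = 4864 mm.
Enclosure = 4864 + 1073 + 1501 = 7438 mm.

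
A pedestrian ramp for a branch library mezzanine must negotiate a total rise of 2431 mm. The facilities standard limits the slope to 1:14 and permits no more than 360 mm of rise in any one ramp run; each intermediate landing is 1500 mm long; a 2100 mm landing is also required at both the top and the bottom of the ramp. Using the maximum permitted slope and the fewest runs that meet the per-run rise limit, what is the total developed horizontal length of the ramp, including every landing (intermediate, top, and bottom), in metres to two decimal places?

47.23 m

⌈2431/360⌉ = 7 ramp runs. That means 6 intermediate landings.
Horizontal run for 2431 mm of rise at 1:14 is 2431 × 14 = 34034 mm.
Intermediate landings: 6 × 1500 = 9000 mm.
Top and bottom landings: 2 × 2100 = 4200 mm.
Total = 34034 + 9000 + 4200 = 47234 mm.
= 47.23 m.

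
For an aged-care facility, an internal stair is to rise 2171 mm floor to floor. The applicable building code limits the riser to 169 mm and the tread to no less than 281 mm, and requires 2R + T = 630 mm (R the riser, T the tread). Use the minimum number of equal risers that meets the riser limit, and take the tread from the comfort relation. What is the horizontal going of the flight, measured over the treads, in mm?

⌈2171/169⌉ = 13 risers.
Riser R = 2171 / 13 = 167 mm, within the 169 mm limit.
From 2R + T = 630: T = 630 − 334 = 296 mm.
Going = (13 − 1) × 296 = 3552 mm.

3552 mm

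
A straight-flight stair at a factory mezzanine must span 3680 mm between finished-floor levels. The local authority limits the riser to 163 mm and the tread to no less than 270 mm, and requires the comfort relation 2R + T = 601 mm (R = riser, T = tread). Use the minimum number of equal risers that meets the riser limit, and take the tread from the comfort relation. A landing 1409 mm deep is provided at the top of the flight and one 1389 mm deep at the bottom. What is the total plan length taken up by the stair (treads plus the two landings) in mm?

8980 mm

3680 / 163 = 22.577 → round up to 23 risers.
Riser R = 3680 / 23 = 160 mm, within the 163 mm limit.
Tread T = 601 − 2 × 160 = 281 mm (≥ 270 mm).
Going = (23 − 1) × 281 = 6182 mm.
Add landings: 6182 + 1409 + 1389 = 8980 mm.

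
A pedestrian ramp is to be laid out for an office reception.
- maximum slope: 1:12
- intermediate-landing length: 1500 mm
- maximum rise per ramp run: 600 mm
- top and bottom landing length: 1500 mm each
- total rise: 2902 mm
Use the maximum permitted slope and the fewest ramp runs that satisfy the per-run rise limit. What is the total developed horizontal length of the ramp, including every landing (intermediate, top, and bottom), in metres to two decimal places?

43.82 m

2902 / 600 = 4.837 → round up to 5 ramp runs. That means 4 intermediate landings.
Horizontal run for 2902 mm of rise at 1:12 is 2902 × 12 = 34824 mm.
Intermediate landings: 4 × 1500 = 6000 mm.
Top and bottom landings: 2 × 1500 = 3000 mm.
Total = 34824 + 6000 + 3000 = 43824 mm.
= 43.82 m.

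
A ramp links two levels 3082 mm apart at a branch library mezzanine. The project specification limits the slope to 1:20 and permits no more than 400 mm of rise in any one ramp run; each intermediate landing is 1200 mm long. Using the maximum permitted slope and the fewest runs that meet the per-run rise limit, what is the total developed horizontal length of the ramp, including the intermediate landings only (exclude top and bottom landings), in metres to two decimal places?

⌈3082/400⌉ = 8 ramp runs. That means 7 intermediate landings.
Horizontal run for 3082 mm of rise at 1:20 is 3082 × 20 = 61640 mm.
Intermediate landings: 7 × 1200 = 8400 mm.
Total developed length = 61640 + 8400 = 70040 mm.
= 70.04 m.

70.04 m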